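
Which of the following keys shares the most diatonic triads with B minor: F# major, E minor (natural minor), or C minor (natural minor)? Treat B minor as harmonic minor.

Triads of B minor (harmonic minor): B minor (i), C# diminished (ii°), D augmented (III+), E minor (iv), F# major (V), G major (VI), A# diminished (vii°).
F# major shares 1: F#.
E minor (natural minor) shares 3: Bm, Em, G.
C minor (natural minor) shares 0: none.
The most common triads (3) are shared with E minor.

E minor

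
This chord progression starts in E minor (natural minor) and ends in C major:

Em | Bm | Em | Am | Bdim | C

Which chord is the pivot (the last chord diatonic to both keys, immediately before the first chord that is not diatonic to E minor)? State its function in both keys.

Am — iv in E minor, vi in C major

Chords diatonic to E minor: Em, F♯dim, G, Am, Bm, C, D.
Reading the progression, the first chord not in that set is Bdim, so the modulation leaves E minor there.
The chord immediately before Bdim is Am, which is diatonic to both keys: iv in E minor and vi in C major.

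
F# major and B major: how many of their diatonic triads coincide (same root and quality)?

Diatonic triads of F# major: F# (I), G#m (ii), A#m (iii), B (IV), C# (V), D#m (vi), E#dim (vii°).
Diatonic triads of B major: B (I), C#m (ii), D#m (iii), E (IV), F# (V), G#m (vi), A#dim (vii°).
Matching root and quality in both lists: F#, G#m, B, D#m.
That gives 4 common triads.

4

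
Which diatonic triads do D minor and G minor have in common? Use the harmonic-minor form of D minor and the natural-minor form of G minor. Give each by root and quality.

Triads in D minor (harmonic minor): Dm (i), Edim (ii°), Faug (III+), Gm (iv), A (V), B♭ (VI), C♯dim (vii°).
Triads in G minor (natural minor): Gm (i), Adim (ii°), B♭ (III), Cm (iv), Dm (v), E♭ (VI), F (VII).
Shared triads with their functions: Dm (i in D minor, v in G minor); Gm (iv in D minor, i in G minor); B♭ (VI in D minor, III in G minor).

Dm, Gm, B♭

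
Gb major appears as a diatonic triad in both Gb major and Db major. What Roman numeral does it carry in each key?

The scale of Gb major is Gb Ab Bb Cb Db Eb F; Gb is degree 1, and the triad built there (Gb-Bb-Db) is major, so it is I.
The scale of Db major is Db Eb F Gb Ab Bb C; Gb is degree 4, and the triad built there (Gb-Bb-Db) is major, so it is IV.

I in Gb major; IV in Db major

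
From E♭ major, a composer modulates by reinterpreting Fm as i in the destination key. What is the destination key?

The numeral i denotes a minor triad on scale degree 1. With F on degree 1, the tonic of the new key is F.
Degree 1 carries a minor triad in minor keys, so the destination is F minor.
Check: the diatonic triads of F minor (natural minor) are Fm (i), Gdim (ii°), A♭ (III), B♭m (iv), Cm (v), D♭ (VI), E♭ (VII) — Fm is indeed i.

F minor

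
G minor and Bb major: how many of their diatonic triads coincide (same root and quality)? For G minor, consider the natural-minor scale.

7

Diatonic triads of G minor (natural minor): G minor (i), A diminished (ii°), Bb major (III), C minor (iv), D minor (v), Eb major (VI), F major (VII).
Diatonic triads of Bb major: Bb major (I), C minor (ii), D minor (iii), Eb major (IV), F major (V), G minor (vi), A diminished (vii°).
Matching root and quality in both lists: G minor, A diminished, Bb major, C minor, D minor, Eb major, F major.
That gives 7 common triads.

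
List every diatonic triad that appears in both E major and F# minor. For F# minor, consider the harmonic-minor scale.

F#m

Triads in E major: E (I), F#m (ii), G#m (iii), A (IV), B (V), C#m (vi), D#dim (vii°).
Triads in F# minor (harmonic minor): F#m (i), G#dim (ii°), Aaug (III+), Bm (iv), C# (V), D (VI), E#dim (vii°).
Shared triads with their functions: F#m (ii in E major, i in F# minor).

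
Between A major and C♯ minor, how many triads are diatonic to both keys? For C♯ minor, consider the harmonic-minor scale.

Diatonic triads of A major: A (I), Bm (ii), C♯m (iii), D (IV), E (V), F♯m (vi), G♯dim (vii°).
Diatonic triads of C♯ minor (harmonic minor): C♯m (i), D♯dim (ii°), Eaug (III+), F♯m (iv), G♯ (V), A (VI), B♯dim (vii°).
Matching root and quality in both lists: A, C♯m, F♯m.
That gives 3 common triads.

3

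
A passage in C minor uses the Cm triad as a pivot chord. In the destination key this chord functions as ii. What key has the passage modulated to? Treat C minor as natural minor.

The numeral ii denotes a minor triad on scale degree 2. With C on degree 2, the tonic of the new key is B♭.
Degree 2 carries a minor triad in major keys, so the destination is B♭ major.
Check: the diatonic triads of B♭ major are B♭ (I), Cm (ii), Dm (iii), E♭ (IV), F (V), Gm (vi), Adim (vii°) — Cm is indeed ii.

B♭ major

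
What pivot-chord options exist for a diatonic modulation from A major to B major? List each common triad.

Triads in A major: A major (I), B minor (ii), C# minor (iii), D major (IV), E major (V), F# minor (vi), G# diminished (vii°).
Triads in B major: B major (I), C# minor (ii), D# minor (iii), E major (IV), F# major (V), G# minor (vi), A# diminished (vii°).
Shared triads with their functions: C# minor (iii in A major, ii in B major); E major (V in A major, IV in B major).

C#m, E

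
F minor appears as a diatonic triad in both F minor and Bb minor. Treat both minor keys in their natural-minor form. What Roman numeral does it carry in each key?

i in F minor; v in Bb minor

The scale of F minor (natural minor) is F G Ab Bb C Db Eb; F is degree 1, and the triad built there (F-Ab-C) is minor, so it is i.
The scale of Bb minor (natural minor) is Bb C Db Eb F Gb Ab; F is degree 5, and the triad built there (F-Ab-C) is minor, so it is v.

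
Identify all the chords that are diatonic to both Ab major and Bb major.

Triads in Ab major: Ab major (I), Bb minor (ii), C minor (iii), Db major (IV), Eb major (V), F minor (vi), G diminished (vii°).
Triads in Bb major: Bb major (I), C minor (ii), D minor (iii), Eb major (IV), F major (V), G minor (vi), A diminished (vii°).
Shared triads with their functions: C minor (iii in Ab major, ii in Bb major); Eb major (V in Ab major, IV in Bb major).

Cm, Eb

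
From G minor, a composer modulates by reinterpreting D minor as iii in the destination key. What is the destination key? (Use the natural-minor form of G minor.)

B♭ major

The numeral iii denotes a minor triad on scale degree 3. With D on degree 3, the tonic of the new key is B♭.
Degree 3 carries a minor triad in major keys, so the destination is B♭ major.
Check: the diatonic triads of B♭ major are B♭ (I), Cm (ii), Dm (iii), E♭ (IV), F (V), Gm (vi), Adim (vii°) — D minor is indeed iii.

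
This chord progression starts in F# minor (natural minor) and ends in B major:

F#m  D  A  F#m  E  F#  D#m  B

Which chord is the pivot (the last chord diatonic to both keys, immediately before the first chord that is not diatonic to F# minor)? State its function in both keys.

E — VII in F# minor, IV in B major

Chords diatonic to F# minor: F#m, G#dim, A, Bm, C#m, D, E.
Reading the progression, the first chord not in that set is F#, so the modulation leaves F# minor there.
The chord immediately before F# is E, which is diatonic to both keys: VII in F# minor and IV in B major.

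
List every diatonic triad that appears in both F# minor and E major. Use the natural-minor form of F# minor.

F#m, A, C#m, E

Triads in F# minor (natural minor): F#m (i), G#dim (ii°), A (III), Bm (iv), C#m (v), D (VI), E (VII).
Triads in E major: E (I), F#m (ii), G#m (iii), A (IV), B (V), C#m (vi), D#dim (vii°).
Shared triads with their functions: F#m (i in F# minor, ii in E major); A (III in F# minor, IV in E major); C#m (v in F# minor, vi in E major); E (VII in F# minor, I in E major).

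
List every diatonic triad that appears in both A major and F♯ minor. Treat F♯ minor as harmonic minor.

Triads in A major: A (I), Bm (ii), C♯m (iii), D (IV), E (V), F♯m (vi), G♯dim (vii°).
Triads in F♯ minor (harmonic minor): F♯m (i), G♯dim (ii°), Aaug (III+), Bm (iv), C♯ (V), D (VI), E♯dim (vii°).
Shared triads with their functions: Bm (ii in A major, iv in F♯ minor); D (IV in A major, VI in F♯ minor); F♯m (vi in A major, i in F♯ minor); G♯dim (vii° in A major, ii° in F♯ minor).

Bm, D, F♯m, G♯dim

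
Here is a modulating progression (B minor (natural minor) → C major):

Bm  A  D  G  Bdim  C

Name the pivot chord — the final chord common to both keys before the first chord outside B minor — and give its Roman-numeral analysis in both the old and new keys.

G — VI in B minor, V in C major

Chords diatonic to B minor: Bm, C#dim, D, Em, F#m, G, A.
Reading the progression, the first chord not in that set is Bdim, so the modulation leaves B minor there.
The chord immediately before Bdim is G, which is diatonic to both keys: VI in B minor and V in C major.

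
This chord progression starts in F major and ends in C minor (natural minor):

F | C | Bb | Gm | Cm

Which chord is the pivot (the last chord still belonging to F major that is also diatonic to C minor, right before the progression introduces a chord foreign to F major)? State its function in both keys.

Chords diatonic to F major: F, Gm, Am, Bb, C, Dm, Edim.
Reading the progression, the first chord not in that set is Cm, so the modulation leaves F major there.
The chord immediately before Cm is Gm, which is diatonic to both keys: ii in F major and v in C minor.

Gm — ii in F major, v in C minor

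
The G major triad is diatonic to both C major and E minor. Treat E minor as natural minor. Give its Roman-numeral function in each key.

The scale of C major is C D E F G A B; G is degree 5, and the triad built there (G-B-D) is major, so it is V.
The scale of E minor (natural minor) is E F# G A B C D; G is degree 3, and the triad built there (G-B-D) is major, so it is III.

V in C major; III in E minor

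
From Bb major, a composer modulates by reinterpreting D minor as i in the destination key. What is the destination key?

The numeral i denotes a minor triad on scale degree 1. With D on degree 1, the tonic of the new key is D.
Degree 1 carries a minor triad in minor keys, so the destination is D minor.
Check: the diatonic triads of D minor (natural minor) are Dm (i), Edim (ii°), F (III), Gm (iv), Am (v), Bb (VI), C (VII) — D minor is indeed i.

D minor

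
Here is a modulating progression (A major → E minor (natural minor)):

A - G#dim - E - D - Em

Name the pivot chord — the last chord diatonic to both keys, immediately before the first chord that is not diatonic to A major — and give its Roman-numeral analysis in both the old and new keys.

D — IV in A major, VII in E minor

Chords diatonic to A major: A, Bm, C#m, D, E, F#m, G#dim.
Reading the progression, the first chord not in that set is Em, so the modulation leaves A major there.
The chord immediately before Em is D, which is diatonic to both keys: IV in A major and VII in E minor.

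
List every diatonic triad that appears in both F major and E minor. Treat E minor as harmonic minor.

Triads in F major: F major (I), G minor (ii), A minor (iii), Bb major (IV), C major (V), D minor (vi), E diminished (vii°).
Triads in E minor (harmonic minor): E minor (i), F# diminished (ii°), G augmented (III+), A minor (iv), B major (V), C major (VI), D# diminished (vii°).
Shared triads with their functions: A minor (iii in F major, iv in E minor); C major (V in F major, VI in E minor).

Am, C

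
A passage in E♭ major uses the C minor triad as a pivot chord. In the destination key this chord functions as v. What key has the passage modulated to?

F minor

The numeral v denotes a minor triad on scale degree 5. With C on degree 5, the tonic of the new key is F.
Degree 5 carries a minor triad in natural-minor keys, so the destination is F minor.
Check: the diatonic triads of F minor (natural minor) are Fm (i), Gdim (ii°), A♭ (III), B♭m (iv), Cm (v), D♭ (VI), E♭ (VII) — C minor is indeed v.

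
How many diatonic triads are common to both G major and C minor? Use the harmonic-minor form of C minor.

Diatonic triads of G major: G major (I), A minor (ii), B minor (iii), C major (IV), D major (V), E minor (vi), F♯ diminished (vii°).
Diatonic triads of C minor (harmonic minor): C minor (i), D diminished (ii°), E♭ augmented (III+), F minor (iv), G major (V), A♭ major (VI), B diminished (vii°).
Matching root and quality in both lists: G major.
That gives 1 common triad.

1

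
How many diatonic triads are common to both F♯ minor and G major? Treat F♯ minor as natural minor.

Diatonic triads of F♯ minor (natural minor): F♯ minor (i), G♯ diminished (ii°), A major (III), B minor (iv), C♯ minor (v), D major (VI), E major (VII).
Diatonic triads of G major: G major (I), A minor (ii), B minor (iii), C major (IV), D major (V), E minor (vi), F♯ diminished (vii°).
Matching root and quality in both lists: B minor, D major.
That gives 2 common triads.

2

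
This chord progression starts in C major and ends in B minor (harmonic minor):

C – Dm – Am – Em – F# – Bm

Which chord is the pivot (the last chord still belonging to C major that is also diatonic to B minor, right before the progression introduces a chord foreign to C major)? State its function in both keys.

Chords diatonic to C major: C, Dm, Em, F, G, Am, Bdim.
Reading the progression, the first chord not in that set is F#, so the modulation leaves C major there.
The chord immediately before F# is Em, which is diatonic to both keys: iii in C major and iv in B minor.

Em — iii in C major, iv in B minor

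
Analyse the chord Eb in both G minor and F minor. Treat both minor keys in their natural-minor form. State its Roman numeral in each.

The scale of G minor (natural minor) is G A Bb C D Eb F; Eb is degree 6, and the triad built there (Eb-G-Bb) is major, so it is VI.
The scale of F minor (natural minor) is F G Ab Bb C Db Eb; Eb is degree 7, and the triad built there (Eb-G-Bb) is major, so it is VII.

VI in G minor; VII in F minor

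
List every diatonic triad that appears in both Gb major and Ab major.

Triads in Gb major: Gb (I), Abm (ii), Bbm (iii), Cb (IV), Db (V), Ebm (vi), Fdim (vii°).
Triads in Ab major: Ab (I), Bbm (ii), Cm (iii), Db (IV), Eb (V), Fm (vi), Gdim (vii°).
Shared triads with their functions: Bbm (iii in Gb major, ii in Ab major); Db (V in Gb major, IV in Ab major).

Bbm, Db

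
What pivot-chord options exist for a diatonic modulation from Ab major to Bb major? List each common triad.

Triads in Ab major: Ab (I), Bbm (ii), Cm (iii), Db (IV), Eb (V), Fm (vi), Gdim (vii°).
Triads in Bb major: Bb (I), Cm (ii), Dm (iii), Eb (IV), F (V), Gm (vi), Adim (vii°).
Shared triads with their functions: Cm (iii in Ab major, ii in Bb major); Eb (V in Ab major, IV in Bb major).

Cm, Eb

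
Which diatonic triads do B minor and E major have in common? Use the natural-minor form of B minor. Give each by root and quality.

F#m, A

Triads in B minor (natural minor): B minor (i), C# diminished (ii°), D major (III), E minor (iv), F# minor (v), G major (VI), A major (VII).
Triads in E major: E major (I), F# minor (ii), G# minor (iii), A major (IV), B major (V), C# minor (vi), D# diminished (vii°).
Shared triads with their functions: F# minor (v in B minor, ii in E major); A major (VII in B minor, IV in E major).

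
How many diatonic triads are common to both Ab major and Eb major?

Diatonic triads of Ab major: Ab major (I), Bb minor (ii), C minor (iii), Db major (IV), Eb major (V), F minor (vi), G diminished (vii°).
Diatonic triads of Eb major: Eb major (I), F minor (ii), G minor (iii), Ab major (IV), Bb major (V), C minor (vi), D diminished (vii°).
Matching root and quality in both lists: Ab major, C minor, Eb major, F minor.
That gives 4 common triads.

4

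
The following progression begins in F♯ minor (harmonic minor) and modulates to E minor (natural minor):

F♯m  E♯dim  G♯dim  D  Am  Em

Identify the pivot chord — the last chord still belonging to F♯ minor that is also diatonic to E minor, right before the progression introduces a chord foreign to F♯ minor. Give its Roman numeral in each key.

Chords diatonic to F♯ minor: F♯m, G♯dim, Aaug, Bm, C♯, D, E♯dim.
Reading the progression, the first chord not in that set is Am, so the modulation leaves F♯ minor there.
The chord immediately before Am is D, which is diatonic to both keys: VI in F♯ minor and VII in E minor.

D — VI in F♯ minor, VII in E minor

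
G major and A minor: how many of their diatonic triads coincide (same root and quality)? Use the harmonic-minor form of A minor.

1

Diatonic triads of G major: G (I), Am (ii), Bm (iii), C (IV), D (V), Em (vi), F#dim (vii°).
Diatonic triads of A minor (harmonic minor): Am (i), Bdim (ii°), Caug (III+), Dm (iv), E (V), F (VI), G#dim (vii°).
Matching root and quality in both lists: Am.
That gives 1 common triad.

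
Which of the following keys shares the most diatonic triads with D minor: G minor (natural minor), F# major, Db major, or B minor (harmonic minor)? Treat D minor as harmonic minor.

Triads of D minor (harmonic minor): D minor (i), E diminished (ii°), F augmented (III+), G minor (iv), A major (V), Bb major (VI), C# diminished (vii°).
G minor (natural minor) shares 3: Dm, Gm, Bb.
F# major shares 0: none.
Db major shares 0: none.
B minor (harmonic minor) shares 1: C#dim.
The most common triads (3) are shared with G minor.

G minor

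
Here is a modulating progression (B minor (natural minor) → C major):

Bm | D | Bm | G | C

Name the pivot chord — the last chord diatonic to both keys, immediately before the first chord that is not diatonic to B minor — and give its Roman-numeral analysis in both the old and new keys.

Chords diatonic to B minor: Bm, C#dim, D, Em, F#m, G, A.
Reading the progression, the first chord not in that set is C, so the modulation leaves B minor there.
The chord immediately before C is G, which is diatonic to both keys: VI in B minor and V in C major.

G — VI in B minor, V in C major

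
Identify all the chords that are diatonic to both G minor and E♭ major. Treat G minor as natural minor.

Triads in G minor (natural minor): Gm (i), Adim (ii°), B♭ (III), Cm (iv), Dm (v), E♭ (VI), F (VII).
Triads in E♭ major: E♭ (I), Fm (ii), Gm (iii), A♭ (IV), B♭ (V), Cm (vi), Ddim (vii°).
Shared triads with their functions: Gm (i in G minor, iii in E♭ major); B♭ (III in G minor, V in E♭ major); Cm (iv in G minor, vi in E♭ major); E♭ (VI in G minor, I in E♭ major).

Gm, B♭, Cm, E♭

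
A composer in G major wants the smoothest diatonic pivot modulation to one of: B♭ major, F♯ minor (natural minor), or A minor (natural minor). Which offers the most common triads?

Triads of G major: G major (I), A minor (ii), B minor (iii), C major (IV), D major (V), E minor (vi), F♯ diminished (vii°).
B♭ major shares 0: none.
F♯ minor (natural minor) shares 2: Bm, D.
A minor (natural minor) shares 4: G, Am, C, Em.
The most common triads (4) are shared with A minor.

A minor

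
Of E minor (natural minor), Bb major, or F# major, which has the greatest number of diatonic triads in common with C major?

Triads of C major: C major (I), D minor (ii), E minor (iii), F major (IV), G major (V), A minor (vi), B diminished (vii°).
E minor (natural minor) shares 4: C, Em, G, Am.
Bb major shares 2: Dm, F.
F# major shares 0: none.
The most common triads (4) are shared with E minor.

E minor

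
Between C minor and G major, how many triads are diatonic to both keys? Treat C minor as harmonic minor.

Diatonic triads of C minor (harmonic minor): C minor (i), D diminished (ii°), Eb augmented (III+), F minor (iv), G major (V), Ab major (VI), B diminished (vii°).
Diatonic triads of G major: G major (I), A minor (ii), B minor (iii), C major (IV), D major (V), E minor (vi), F# diminished (vii°).
Matching root and quality in both lists: G major.
That gives 1 common triad.

1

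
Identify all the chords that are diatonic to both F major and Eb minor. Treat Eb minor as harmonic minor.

Triads in F major: F major (I), G minor (ii), A minor (iii), Bb major (IV), C major (V), D minor (vi), E diminished (vii°).
Triads in Eb minor (harmonic minor): Eb minor (i), F diminished (ii°), Gb augmented (III+), Ab minor (iv), Bb major (V), Cb major (VI), D diminished (vii°).
Shared triads with their functions: Bb major (IV in F major, V in Eb minor).

Bb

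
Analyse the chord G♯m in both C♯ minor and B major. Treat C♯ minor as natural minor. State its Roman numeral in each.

v in C♯ minor; vi in B major

The scale of C♯ minor (natural minor) is C♯ D♯ E F♯ G♯ A B; G♯ is degree 5, and the triad built there (G♯-B-D♯) is minor, so it is v.
The scale of B major is B C♯ D♯ E F♯ G♯ A♯; G♯ is degree 6, and the triad built there (G♯-B-D♯) is minor, so it is vi.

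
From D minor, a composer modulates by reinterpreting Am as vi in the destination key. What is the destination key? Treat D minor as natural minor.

C major

The numeral vi denotes a minor triad on scale degree 6. With A on degree 6, the tonic of the new key is C.
Degree 6 carries a minor triad in major keys, so the destination is C major.
Check: the diatonic triads of C major are C (I), Dm (ii), Em (iii), F (IV), G (V), Am (vi), Bdim (vii°) — Am is indeed vi.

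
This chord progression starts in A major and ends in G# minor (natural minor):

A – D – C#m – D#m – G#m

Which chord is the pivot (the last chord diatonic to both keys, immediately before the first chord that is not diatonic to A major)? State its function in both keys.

C#m — iii in A major, iv in G# minor

Chords diatonic to A major: A, Bm, C#m, D, E, F#m, G#dim.
Reading the progression, the first chord not in that set is D#m, so the modulation leaves A major there.
The chord immediately before D#m is C#m, which is diatonic to both keys: iii in A major and iv in G# minor.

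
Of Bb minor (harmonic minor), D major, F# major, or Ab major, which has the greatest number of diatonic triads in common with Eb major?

Ab major

Triads of Eb major: Eb (I), Fm (ii), Gm (iii), Ab (IV), Bb (V), Cm (vi), Ddim (vii°).
Bb minor (harmonic minor) shares 0: none.
D major shares 0: none.
F# major shares 0: none.
Ab major shares 4: Eb, Fm, Ab, Cm.
The most common triads (4) are shared with Ab major.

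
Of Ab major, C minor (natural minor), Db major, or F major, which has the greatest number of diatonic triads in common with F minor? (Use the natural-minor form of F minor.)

Triads of F minor (natural minor): F minor (i), G diminished (ii°), Ab major (III), Bb minor (iv), C minor (v), Db major (VI), Eb major (VII).
Ab major shares 7: Fm, Gdim, Ab, Bbm, Cm, Db, Eb.
C minor (natural minor) shares 4: Fm, Ab, Cm, Eb.
Db major shares 4: Fm, Ab, Bbm, Db.
F major shares 0: none.
The most common triads (7) are shared with Ab major.

Ab major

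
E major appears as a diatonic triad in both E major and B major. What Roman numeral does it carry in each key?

The scale of E major is E F# G# A B C# D#; E is degree 1, and the triad built there (E-G#-B) is major, so it is I.
The scale of B major is B C# D# E F# G# A#; E is degree 4, and the triad built there (E-G#-B) is major, so it is IV.

I in E major; IV in B major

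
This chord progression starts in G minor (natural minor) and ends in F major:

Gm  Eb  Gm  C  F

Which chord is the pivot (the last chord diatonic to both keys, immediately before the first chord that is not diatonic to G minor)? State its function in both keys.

Gm — i in G minor, ii in F major

Chords diatonic to G minor: Gm, Adim, Bb, Cm, Dm, Eb, F.
Reading the progression, the first chord not in that set is C, so the modulation leaves G minor there.
The chord immediately before C is Gm, which is diatonic to both keys: i in G minor and ii in F major.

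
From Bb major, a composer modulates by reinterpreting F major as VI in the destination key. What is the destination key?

The numeral VI denotes a major triad on scale degree 6. With F on degree 6, the tonic of the new key is A.
Degree 6 carries a major triad in minor keys, so the destination is A minor.
Check: the diatonic triads of A minor (natural minor) are Am (i), Bdim (ii°), C (III), Dm (iv), Em (v), F (VI), G (VII) — F major is indeed VI.

A minor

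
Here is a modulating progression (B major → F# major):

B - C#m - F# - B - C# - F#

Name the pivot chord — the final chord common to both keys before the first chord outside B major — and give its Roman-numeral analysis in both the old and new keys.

Chords diatonic to B major: B, C#m, D#m, E, F#, G#m, A#dim.
Reading the progression, the first chord not in that set is C#, so the modulation leaves B major there.
The chord immediately before C# is B, which is diatonic to both keys: I in B major and IV in F# major.

B — I in B major, IV in F# major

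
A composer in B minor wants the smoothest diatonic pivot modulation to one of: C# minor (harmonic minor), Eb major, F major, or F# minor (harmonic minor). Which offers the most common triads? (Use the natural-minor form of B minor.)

F# minor

Triads of B minor (natural minor): Bm (i), C#dim (ii°), D (III), Em (iv), F#m (v), G (VI), A (VII).
C# minor (harmonic minor) shares 2: F#m, A.
Eb major shares 0: none.
F major shares 0: none.
F# minor (harmonic minor) shares 3: Bm, D, F#m.
The most common triads (3) are shared with F# minor.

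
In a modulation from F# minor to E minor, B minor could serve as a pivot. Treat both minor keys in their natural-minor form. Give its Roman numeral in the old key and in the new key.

The scale of F# minor (natural minor) is F# G# A B C# D E; B is degree 4, and the triad built there (B-D-F#) is minor, so it is iv.
The scale of E minor (natural minor) is E F# G A B C D; B is degree 5, and the triad built there (B-D-F#) is minor, so it is v.

iv in F# minor; v in E minor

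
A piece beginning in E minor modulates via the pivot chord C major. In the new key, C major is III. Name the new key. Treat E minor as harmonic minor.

The numeral III denotes a major triad on scale degree 3. With C on degree 3, the tonic of the new key is A.
Degree 3 carries a major triad in natural-minor keys, so the destination is A minor.
Check: the diatonic triads of A minor (natural minor) are Am (i), Bdim (ii°), C (III), Dm (iv), Em (v), F (VI), G (VII) — C major is indeed III.

A minor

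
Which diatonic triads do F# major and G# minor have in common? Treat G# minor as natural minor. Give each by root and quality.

F#, G#m, B, D#m

Triads in F# major: F# major (I), G# minor (ii), A# minor (iii), B major (IV), C# major (V), D# minor (vi), E# diminished (vii°).
Triads in G# minor (natural minor): G# minor (i), A# diminished (ii°), B major (III), C# minor (iv), D# minor (v), E major (VI), F# major (VII).
Shared triads with their functions: F# major (I in F# major, VII in G# minor); G# minor (ii in F# major, i in G# minor); B major (IV in F# major, III in G# minor); D# minor (vi in F# major, v in G# minor).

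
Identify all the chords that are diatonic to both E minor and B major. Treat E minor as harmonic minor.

B

Triads in E minor (harmonic minor): Em (i), F♯dim (ii°), Gaug (III+), Am (iv), B (V), C (VI), D♯dim (vii°).
Triads in B major: B (I), C♯m (ii), D♯m (iii), E (IV), F♯ (V), G♯m (vi), A♯dim (vii°).
Shared triads with their functions: B (V in E minor, I in B major).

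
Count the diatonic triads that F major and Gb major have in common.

0

Diatonic triads of F major: F (I), Gm (ii), Am (iii), Bb (IV), C (V), Dm (vi), Edim (vii°).
Diatonic triads of Gb major: Gb (I), Abm (ii), Bbm (iii), Cb (IV), Db (V), Ebm (vi), Fdim (vii°).
No triad has the same root and quality in both keys.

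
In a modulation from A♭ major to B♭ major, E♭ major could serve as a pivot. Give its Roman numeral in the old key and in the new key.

The scale of A♭ major is A♭ B♭ C D♭ E♭ F G; E♭ is degree 5, and the triad built there (E♭-G-B♭) is major, so it is V.
The scale of B♭ major is B♭ C D E♭ F G A; E♭ is degree 4, and the triad built there (E♭-G-B♭) is major, so it is IV.

V in A♭ major; IV in B♭ major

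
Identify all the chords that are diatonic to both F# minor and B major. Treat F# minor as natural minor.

C#m, E

Triads in F# minor (natural minor): F# minor (i), G# diminished (ii°), A major (III), B minor (iv), C# minor (v), D major (VI), E major (VII).
Triads in B major: B major (I), C# minor (ii), D# minor (iii), E major (IV), F# major (V), G# minor (vi), A# diminished (vii°).
Shared triads with their functions: C# minor (v in F# minor, ii in B major); E major (VII in F# minor, IV in B major).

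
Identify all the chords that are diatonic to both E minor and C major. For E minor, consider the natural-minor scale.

Em, G, Am, C

Triads in E minor (natural minor): Em (i), F#dim (ii°), G (III), Am (iv), Bm (v), C (VI), D (VII).
Triads in C major: C (I), Dm (ii), Em (iii), F (IV), G (V), Am (vi), Bdim (vii°).
Shared triads with their functions: Em (i in E minor, iii in C major); G (III in E minor, V in C major); Am (iv in E minor, vi in C major); C (VI in E minor, I in C major).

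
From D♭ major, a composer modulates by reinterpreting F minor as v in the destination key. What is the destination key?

The numeral v denotes a minor triad on scale degree 5. With F on degree 5, the tonic of the new key is B♭.
Degree 5 carries a minor triad in natural-minor keys, so the destination is B♭ minor.
Check: the diatonic triads of B♭ minor (natural minor) are B♭m (i), Cdim (ii°), D♭ (III), E♭m (iv), Fm (v), G♭ (VI), A♭ (VII) — F minor is indeed v.

B♭ minor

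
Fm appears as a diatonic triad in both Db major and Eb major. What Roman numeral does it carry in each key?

iii in Db major; ii in Eb major

The scale of Db major is Db Eb F Gb Ab Bb C; F is degree 3, and the triad built there (F-Ab-C) is minor, so it is iii.
The scale of Eb major is Eb F G Ab Bb C D; F is degree 2, and the triad built there (F-Ab-C) is minor, so it is ii.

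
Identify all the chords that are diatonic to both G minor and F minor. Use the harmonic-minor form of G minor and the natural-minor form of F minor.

Cm, E♭

Triads in G minor (harmonic minor): Gm (i), Adim (ii°), B♭aug (III+), Cm (iv), D (V), E♭ (VI), F♯dim (vii°).
Triads in F minor (natural minor): Fm (i), Gdim (ii°), A♭ (III), B♭m (iv), Cm (v), D♭ (VI), E♭ (VII).
Shared triads with their functions: Cm (iv in G minor, v in F minor); E♭ (VI in G minor, VII in F minor).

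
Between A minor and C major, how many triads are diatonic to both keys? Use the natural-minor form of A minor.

Diatonic triads of A minor (natural minor): Am (i), Bdim (ii°), C (III), Dm (iv), Em (v), F (VI), G (VII).
Diatonic triads of C major: C (I), Dm (ii), Em (iii), F (IV), G (V), Am (vi), Bdim (vii°).
Matching root and quality in both lists: Am, Bdim, C, Dm, Em, F, G.
That gives 7 common triads.

7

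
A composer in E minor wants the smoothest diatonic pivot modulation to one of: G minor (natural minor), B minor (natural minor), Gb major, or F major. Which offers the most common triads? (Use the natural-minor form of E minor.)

Triads of E minor (natural minor): Em (i), F#dim (ii°), G (III), Am (iv), Bm (v), C (VI), D (VII).
G minor (natural minor) shares 0: none.
B minor (natural minor) shares 4: Em, G, Bm, D.
Gb major shares 0: none.
F major shares 2: Am, C.
The most common triads (4) are shared with B minor.

B minor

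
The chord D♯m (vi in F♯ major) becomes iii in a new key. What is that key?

The numeral iii denotes a minor triad on scale degree 3. With D♯ on degree 3, the tonic of the new key is B.
Degree 3 carries a minor triad in major keys, so the destination is B major.
Check: the diatonic triads of B major are B (I), C♯m (ii), D♯m (iii), E (IV), F♯ (V), G♯m (vi), A♯dim (vii°) — D♯m is indeed iii.

B major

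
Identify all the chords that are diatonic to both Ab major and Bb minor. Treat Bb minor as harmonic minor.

Bbm

Triads in Ab major: Ab major (I), Bb minor (ii), C minor (iii), Db major (IV), Eb major (V), F minor (vi), G diminished (vii°).
Triads in Bb minor (harmonic minor): Bb minor (i), C diminished (ii°), Db augmented (III+), Eb minor (iv), F major (V), Gb major (VI), A diminished (vii°).
Shared triads with their functions: Bb minor (ii in Ab major, i in Bb minor).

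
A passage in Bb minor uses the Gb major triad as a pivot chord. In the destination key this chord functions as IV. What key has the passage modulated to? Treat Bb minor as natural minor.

The numeral IV denotes a major triad on scale degree 4. With Gb on degree 4, the tonic of the new key is Db.
Degree 4 carries a major triad in major keys, so the destination is Db major.
Check: the diatonic triads of Db major are Db (I), Ebm (ii), Fm (iii), Gb (IV), Ab (V), Bbm (vi), Cdim (vii°) — Gb major is indeed IV.

Db major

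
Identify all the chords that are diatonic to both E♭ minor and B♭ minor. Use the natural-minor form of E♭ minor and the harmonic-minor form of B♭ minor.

E♭m, G♭, B♭m

Triads in E♭ minor (natural minor): E♭m (i), Fdim (ii°), G♭ (III), A♭m (iv), B♭m (v), C♭ (VI), D♭ (VII).
Triads in B♭ minor (harmonic minor): B♭m (i), Cdim (ii°), D♭aug (III+), E♭m (iv), F (V), G♭ (VI), Adim (vii°).
Shared triads with their functions: E♭m (i in E♭ minor, iv in B♭ minor); G♭ (III in E♭ minor, VI in B♭ minor); B♭m (v in E♭ minor, i in B♭ minor).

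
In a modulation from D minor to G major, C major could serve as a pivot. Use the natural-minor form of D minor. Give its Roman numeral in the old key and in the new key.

VII in D minor; IV in G major

The scale of D minor (natural minor) is D E F G A Bb C; C is degree 7, and the triad built there (C-E-G) is major, so it is VII.
The scale of G major is G A B C D E F#; C is degree 4, and the triad built there (C-E-G) is major, so it is IV.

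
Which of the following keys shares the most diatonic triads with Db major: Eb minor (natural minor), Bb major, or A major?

Triads of Db major: Db major (I), Eb minor (ii), F minor (iii), Gb major (IV), Ab major (V), Bb minor (vi), C diminished (vii°).
Eb minor (natural minor) shares 4: Db, Ebm, Gb, Bbm.
Bb major shares 0: none.
A major shares 0: none.
The most common triads (4) are shared with Eb minor.

Eb minor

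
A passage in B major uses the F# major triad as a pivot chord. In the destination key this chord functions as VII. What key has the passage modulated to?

The numeral VII denotes a major triad on scale degree 7. With F# on degree 7, the tonic of the new key is G#.
Degree 7 carries a major triad in natural-minor keys, so the destination is G# minor.
Check: the diatonic triads of G# minor (natural minor) are G#m (i), A#dim (ii°), B (III), C#m (iv), D#m (v), E (VI), F# (VII) — F# major is indeed VII.

G# minor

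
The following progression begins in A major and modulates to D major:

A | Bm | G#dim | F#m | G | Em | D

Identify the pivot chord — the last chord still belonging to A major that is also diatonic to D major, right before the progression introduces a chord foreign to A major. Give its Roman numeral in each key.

Chords diatonic to A major: A, Bm, C#m, D, E, F#m, G#dim.
Reading the progression, the first chord not in that set is G, so the modulation leaves A major there.
The chord immediately before G is F#m, which is diatonic to both keys: vi in A major and iii in D major.

F#m — vi in A major, iii in D major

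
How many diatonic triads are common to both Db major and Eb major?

2

Diatonic triads of Db major: Db (I), Ebm (ii), Fm (iii), Gb (IV), Ab (V), Bbm (vi), Cdim (vii°).
Diatonic triads of Eb major: Eb (I), Fm (ii), Gm (iii), Ab (IV), Bb (V), Cm (vi), Ddim (vii°).
Matching root and quality in both lists: Fm, Ab.
That gives 2 common triads.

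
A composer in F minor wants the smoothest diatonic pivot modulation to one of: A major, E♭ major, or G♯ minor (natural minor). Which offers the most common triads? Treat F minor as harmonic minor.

Triads of F minor (harmonic minor): Fm (i), Gdim (ii°), A♭aug (III+), B♭m (iv), C (V), D♭ (VI), Edim (vii°).
A major shares 0: none.
E♭ major shares 1: Fm.
G♯ minor (natural minor) shares 0: none.
The most common triads (1) are shared with E♭ major.

E♭ major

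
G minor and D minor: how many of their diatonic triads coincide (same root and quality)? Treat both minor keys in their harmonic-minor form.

Diatonic triads of G minor (harmonic minor): Gm (i), Adim (ii°), Bbaug (III+), Cm (iv), D (V), Eb (VI), F#dim (vii°).
Diatonic triads of D minor (harmonic minor): Dm (i), Edim (ii°), Faug (III+), Gm (iv), A (V), Bb (VI), C#dim (vii°).
Matching root and quality in both lists: Gm.
That gives 1 common triad.

1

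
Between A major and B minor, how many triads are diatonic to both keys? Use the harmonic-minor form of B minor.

1

Diatonic triads of A major: A (I), Bm (ii), C#m (iii), D (IV), E (V), F#m (vi), G#dim (vii°).
Diatonic triads of B minor (harmonic minor): Bm (i), C#dim (ii°), Daug (III+), Em (iv), F# (V), G (VI), A#dim (vii°).
Matching root and quality in both lists: Bm.
That gives 1 common triad.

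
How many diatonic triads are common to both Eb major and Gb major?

0

Diatonic triads of Eb major: Eb (I), Fm (ii), Gm (iii), Ab (IV), Bb (V), Cm (vi), Ddim (vii°).
Diatonic triads of Gb major: Gb (I), Abm (ii), Bbm (iii), Cb (IV), Db (V), Ebm (vi), Fdim (vii°).
No triad has the same root and quality in both keys.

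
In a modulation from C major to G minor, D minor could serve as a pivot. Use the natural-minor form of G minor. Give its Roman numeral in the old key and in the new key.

The scale of C major is C D E F G A B; D is degree 2, and the triad built there (D-F-A) is minor, so it is ii.
The scale of G minor (natural minor) is G A B♭ C D E♭ F; D is degree 5, and the triad built there (D-F-A) is minor, so it is v.

ii in C major; v in G minor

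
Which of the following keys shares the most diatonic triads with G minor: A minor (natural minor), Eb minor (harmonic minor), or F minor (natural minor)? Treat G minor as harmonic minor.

F minor

Triads of G minor (harmonic minor): G minor (i), A diminished (ii°), Bb augmented (III+), C minor (iv), D major (V), Eb major (VI), F# diminished (vii°).
A minor (natural minor) shares 0: none.
Eb minor (harmonic minor) shares 0: none.
F minor (natural minor) shares 2: Cm, Eb.
The most common triads (2) are shared with F minor.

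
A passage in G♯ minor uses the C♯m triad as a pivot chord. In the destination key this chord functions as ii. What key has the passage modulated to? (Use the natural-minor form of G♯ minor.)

B major

The numeral ii denotes a minor triad on scale degree 2. With C♯ on degree 2, the tonic of the new key is B.
Degree 2 carries a minor triad in major keys, so the destination is B major.
Check: the diatonic triads of B major are B (I), C♯m (ii), D♯m (iii), E (IV), F♯ (V), G♯m (vi), A♯dim (vii°) — C♯m is indeed ii.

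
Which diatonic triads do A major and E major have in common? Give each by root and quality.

A, C#m, E, F#m

Triads in A major: A (I), Bm (ii), C#m (iii), D (IV), E (V), F#m (vi), G#dim (vii°).
Triads in E major: E (I), F#m (ii), G#m (iii), A (IV), B (V), C#m (vi), D#dim (vii°).
Shared triads with their functions: A (I in A major, IV in E major); C#m (iii in A major, vi in E major); E (V in A major, I in E major); F#m (vi in A major, ii in E major).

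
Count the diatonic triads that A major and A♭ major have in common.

0

Diatonic triads of A major: A (I), Bm (ii), C♯m (iii), D (IV), E (V), F♯m (vi), G♯dim (vii°).
Diatonic triads of A♭ major: A♭ (I), B♭m (ii), Cm (iii), D♭ (IV), E♭ (V), Fm (vi), Gdim (vii°).
No triad has the same root and quality in both keys.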